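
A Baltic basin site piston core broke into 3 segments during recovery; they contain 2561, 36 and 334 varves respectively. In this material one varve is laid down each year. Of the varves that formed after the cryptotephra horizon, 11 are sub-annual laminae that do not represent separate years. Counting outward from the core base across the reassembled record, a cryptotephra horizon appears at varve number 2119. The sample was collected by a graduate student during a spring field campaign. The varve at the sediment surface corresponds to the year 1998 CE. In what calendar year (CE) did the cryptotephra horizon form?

1197 CE

Total varves = 2561 + 36 + 334 = 2931.
The cryptotephra horizon sits at varve 2119 from the core base, so 2931 − 2119 = 812 varves formed after it.
Excluding 11 false varves: 812 − 11 = 801.
The varve at the sediment surface is 1998 CE, so the cryptotephra horizon dates to 1998 − 801 = 1197 CE.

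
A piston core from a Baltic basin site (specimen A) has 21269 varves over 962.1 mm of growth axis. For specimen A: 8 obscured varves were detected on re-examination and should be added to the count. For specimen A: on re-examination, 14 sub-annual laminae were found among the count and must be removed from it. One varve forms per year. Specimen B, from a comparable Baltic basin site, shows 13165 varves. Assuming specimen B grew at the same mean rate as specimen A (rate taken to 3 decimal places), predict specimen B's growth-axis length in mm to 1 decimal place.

592.4 mm

Specimen A: adjusted count: 21269 − 14 + 8 = 21263 varves.
A: Extension rate ≈ 962.1 / 21263 = 0.045 mm/yr.
For B, 0.045 mm/year × 13165 years = 592.4 mm.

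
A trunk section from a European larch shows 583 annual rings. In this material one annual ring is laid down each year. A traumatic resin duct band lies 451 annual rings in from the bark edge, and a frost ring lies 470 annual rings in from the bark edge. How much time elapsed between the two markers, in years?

19 years

470 − 451 = 19 annual rings lie between the two events.
At one annual ring per year, 19 years elapsed between them.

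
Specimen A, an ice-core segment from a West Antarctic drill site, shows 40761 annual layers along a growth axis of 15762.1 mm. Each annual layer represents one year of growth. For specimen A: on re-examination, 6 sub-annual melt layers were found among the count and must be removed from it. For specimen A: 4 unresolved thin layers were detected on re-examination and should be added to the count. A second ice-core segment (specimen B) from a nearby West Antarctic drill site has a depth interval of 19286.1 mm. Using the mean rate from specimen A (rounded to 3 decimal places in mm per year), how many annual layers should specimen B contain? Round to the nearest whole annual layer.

Specimen A: adjusted count: 40761 − 6 + 4 = 40759 annual layers.
A: Mean rate = 15762.1 mm / 40759 years ≈ 0.387 mm per year.
For B, 19286.1 / 0.387 = 49834.88 years ≈ 49835 annual layers.

49835 annual layers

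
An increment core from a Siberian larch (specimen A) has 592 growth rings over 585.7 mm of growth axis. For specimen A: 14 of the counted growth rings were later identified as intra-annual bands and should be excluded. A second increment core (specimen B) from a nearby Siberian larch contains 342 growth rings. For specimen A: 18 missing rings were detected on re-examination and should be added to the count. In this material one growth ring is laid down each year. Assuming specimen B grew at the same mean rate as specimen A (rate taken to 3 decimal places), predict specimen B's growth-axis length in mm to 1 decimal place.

336.2 mm

Specimen A: adjusted count: 592 − 14 + 18 = 596 growth rings.
A: Extension rate ≈ 585.7 / 596 = 0.983 mm/year.
Length of B = 0.983 × 342 = 336.2 mm.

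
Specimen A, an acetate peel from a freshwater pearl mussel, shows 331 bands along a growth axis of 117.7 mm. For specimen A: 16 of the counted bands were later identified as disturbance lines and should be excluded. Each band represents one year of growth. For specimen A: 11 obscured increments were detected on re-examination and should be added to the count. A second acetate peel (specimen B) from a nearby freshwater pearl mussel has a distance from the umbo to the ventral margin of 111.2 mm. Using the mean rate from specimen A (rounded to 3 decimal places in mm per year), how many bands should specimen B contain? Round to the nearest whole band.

Specimen A: correcting the raw count gives 331 − 16 + 11 = 326 true bands.
A: Mean rate = 117.7 mm / 326 years ≈ 0.361 mm per year.
B spans 111.2 / 0.361 = 308.03 years ≈ 308 bands.

308 bands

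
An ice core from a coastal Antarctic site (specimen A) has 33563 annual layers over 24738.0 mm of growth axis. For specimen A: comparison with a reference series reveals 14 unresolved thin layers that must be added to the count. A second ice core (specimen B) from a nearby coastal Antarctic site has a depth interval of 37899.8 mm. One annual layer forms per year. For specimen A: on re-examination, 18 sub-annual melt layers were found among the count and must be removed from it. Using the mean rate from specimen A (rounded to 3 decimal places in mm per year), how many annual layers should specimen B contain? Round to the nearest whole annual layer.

Specimen A: correcting the raw count gives 33563 − 18 + 14 = 33559 true annual layers.
A: Mean rate = 24738.0 mm / 33559 years ≈ 0.737 mm/yr.
For B, 37899.8 / 0.737 = 51424.42 years ≈ 51424 annual layers.

51424 annual layers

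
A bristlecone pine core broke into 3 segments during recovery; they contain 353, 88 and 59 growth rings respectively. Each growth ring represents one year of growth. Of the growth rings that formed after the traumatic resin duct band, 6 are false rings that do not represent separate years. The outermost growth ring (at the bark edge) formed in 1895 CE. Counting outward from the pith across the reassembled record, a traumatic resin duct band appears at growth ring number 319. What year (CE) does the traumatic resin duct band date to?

Total growth rings = 353 + 88 + 59 = 500.
500 − 319 = 181 growth rings lie beyond the traumatic resin duct band toward the bark edge.
181 − 6 false = 175 true growth rings after the traumatic resin duct band.
1895 − 175 = 1720 CE.

1720 CE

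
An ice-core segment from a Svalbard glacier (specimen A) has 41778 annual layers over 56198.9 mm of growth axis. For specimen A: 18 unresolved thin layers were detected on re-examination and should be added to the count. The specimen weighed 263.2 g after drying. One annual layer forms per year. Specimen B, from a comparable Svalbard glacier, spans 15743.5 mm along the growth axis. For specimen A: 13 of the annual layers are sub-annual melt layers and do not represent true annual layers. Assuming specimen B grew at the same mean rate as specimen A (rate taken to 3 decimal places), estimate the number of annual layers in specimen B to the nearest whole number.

Specimen A: correcting the raw count gives 41778 − 13 + 18 = 41783 true annual layers.
A: 56198.9 mm over 41783 years gives 56198.9 / 41783 ≈ 1.345 mm/year.
For B, 15743.5 / 1.345 = 11705.20 years ≈ 11705 annual layers.

11705 annual layers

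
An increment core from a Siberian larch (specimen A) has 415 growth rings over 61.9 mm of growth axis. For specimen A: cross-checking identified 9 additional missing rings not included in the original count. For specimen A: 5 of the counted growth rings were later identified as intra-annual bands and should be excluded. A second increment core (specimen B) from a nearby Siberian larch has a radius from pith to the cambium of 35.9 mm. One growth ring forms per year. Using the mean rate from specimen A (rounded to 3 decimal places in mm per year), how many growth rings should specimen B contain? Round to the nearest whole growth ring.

243 growth rings

Specimen A: adjusted count: 415 − 5 + 9 = 419 growth rings.
A: Extension rate ≈ 61.9 / 419 = 0.148 mm/yr.
Specimen B: 35.9 mm / 0.148 mm per year = 242.57 years ≈ 243 growth rings.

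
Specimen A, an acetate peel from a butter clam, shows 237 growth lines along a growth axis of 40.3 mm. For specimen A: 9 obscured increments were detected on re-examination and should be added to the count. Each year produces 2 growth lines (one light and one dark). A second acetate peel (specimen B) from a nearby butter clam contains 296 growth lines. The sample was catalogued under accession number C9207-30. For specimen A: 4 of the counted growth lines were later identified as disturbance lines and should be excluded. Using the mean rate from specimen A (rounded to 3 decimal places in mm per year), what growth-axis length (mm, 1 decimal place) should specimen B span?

49.3 mm

Specimen A: correcting the raw count gives 237 − 4 + 9 = 242 true growth lines.
Specimen A: with 2 growth lines per year, 242 / 2 = 121 years.
A: Mean rate = 40.3 mm / 121 years ≈ 0.333 mm per year.
Specimen B: with 2 growth lines per year, 296 / 2 = 148 years. For B, 0.333 mm/year × 148 years = 49.3 mm.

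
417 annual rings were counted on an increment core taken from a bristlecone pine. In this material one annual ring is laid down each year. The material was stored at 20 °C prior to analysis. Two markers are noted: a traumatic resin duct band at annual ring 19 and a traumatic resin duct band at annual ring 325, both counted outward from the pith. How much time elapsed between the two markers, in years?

306 yr

Separation: 325 − 19 = 306 annual rings.
At one annual ring per year, 306 years elapsed between them.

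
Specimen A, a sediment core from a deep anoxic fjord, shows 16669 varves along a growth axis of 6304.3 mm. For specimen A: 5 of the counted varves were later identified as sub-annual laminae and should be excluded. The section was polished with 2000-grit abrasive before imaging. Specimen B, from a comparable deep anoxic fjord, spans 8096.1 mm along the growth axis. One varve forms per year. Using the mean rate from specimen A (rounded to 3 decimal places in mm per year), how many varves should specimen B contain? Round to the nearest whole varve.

21418 varves

Specimen A: after corrections the count is 16669 − 5 = 16664 varves.
A: Extension rate ≈ 6304.3 / 16664 = 0.378 mm/year.
Specimen B: 8096.1 mm / 0.378 mm per year = 21418.25 years ≈ 21418 varves.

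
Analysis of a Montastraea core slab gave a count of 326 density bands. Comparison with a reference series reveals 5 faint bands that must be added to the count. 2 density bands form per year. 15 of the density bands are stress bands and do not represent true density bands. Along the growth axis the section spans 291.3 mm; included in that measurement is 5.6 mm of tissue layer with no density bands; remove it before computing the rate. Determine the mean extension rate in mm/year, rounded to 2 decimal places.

Correcting the raw count gives 326 − 15 + 5 = 316 true density bands.
Dividing by 2 density bands per year: 316 / 2 = 158 years.
The growth record spans 291.3 − 5.6 = 285.7 mm.
Extension rate ≈ 285.7 / 158 = 1.81 mm/year.

1.81 mm/year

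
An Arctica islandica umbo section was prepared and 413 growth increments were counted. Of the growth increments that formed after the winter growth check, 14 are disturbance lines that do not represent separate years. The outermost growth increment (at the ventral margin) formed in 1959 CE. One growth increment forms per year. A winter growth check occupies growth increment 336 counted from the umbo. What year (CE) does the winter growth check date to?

413 − 336 = 77 growth increments lie beyond the winter growth check toward the ventral margin.
77 − 14 false = 63 true growth increments after the winter growth check.
1959 − 63 = 1896 CE.

1896 CE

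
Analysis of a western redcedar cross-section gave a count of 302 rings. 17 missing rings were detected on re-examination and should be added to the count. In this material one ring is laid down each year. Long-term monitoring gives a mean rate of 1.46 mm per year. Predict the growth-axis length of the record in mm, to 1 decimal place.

465.7 mm

Correcting the raw count gives 302 + 17 = 319 true rings.
319 years at 1.46 mm/year gives 1.46 × 319 = 465.7 mm.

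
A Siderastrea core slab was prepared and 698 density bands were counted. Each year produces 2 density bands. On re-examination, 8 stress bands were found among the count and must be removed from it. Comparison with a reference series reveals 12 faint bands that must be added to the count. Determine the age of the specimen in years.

351 yr

Correcting the raw count gives 698 − 8 + 12 = 702 true density bands.
Dividing by 2 density bands per year: 702 / 2 = 351 years.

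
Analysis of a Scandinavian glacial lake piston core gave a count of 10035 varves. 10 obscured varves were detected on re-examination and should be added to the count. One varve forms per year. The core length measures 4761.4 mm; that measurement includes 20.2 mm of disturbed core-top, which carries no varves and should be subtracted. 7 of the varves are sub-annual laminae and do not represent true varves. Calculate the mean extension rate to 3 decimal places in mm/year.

0.472 mm/year

Correcting the raw count gives 10035 − 7 + 10 = 10038 true varves.
Net length = 4761.4 − 20.2 = 4741.2 mm.
Mean rate = 4741.2 mm / 10038 years ≈ 0.472 mm/year.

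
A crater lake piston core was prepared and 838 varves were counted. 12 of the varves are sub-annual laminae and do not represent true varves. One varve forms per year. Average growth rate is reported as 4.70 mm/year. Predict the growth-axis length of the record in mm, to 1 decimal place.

3882.2 mm

Correcting the raw count gives 838 − 12 = 826 true varves.
Length ≈ 4.70 × 826 = 3882.2 mm.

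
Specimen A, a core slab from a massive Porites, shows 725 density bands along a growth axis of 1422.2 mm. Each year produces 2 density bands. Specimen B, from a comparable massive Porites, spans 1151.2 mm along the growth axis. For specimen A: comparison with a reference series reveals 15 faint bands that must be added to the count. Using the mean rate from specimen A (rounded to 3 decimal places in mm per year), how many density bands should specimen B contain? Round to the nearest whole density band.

599 density bands

Specimen A: correcting the raw count gives 725 + 15 = 740 true density bands.
Specimen A: 740 density bands at 2 per year is 740 / 2 = 370 years.
A: 1422.2 mm over 370 years gives 1422.2 / 370 ≈ 3.844 mm/yr.
B spans 1151.2 / 3.844 = 299.48 years; at 2 density bands per year that is 299.48 × 2 ≈ 599 density bands.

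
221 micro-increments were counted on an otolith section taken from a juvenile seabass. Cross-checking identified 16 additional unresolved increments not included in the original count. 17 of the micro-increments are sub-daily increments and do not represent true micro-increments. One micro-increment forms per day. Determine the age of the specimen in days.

220 days

After corrections the count is 221 − 17 + 16 = 220 micro-increments.
At one micro-increment per day, that is 220 days.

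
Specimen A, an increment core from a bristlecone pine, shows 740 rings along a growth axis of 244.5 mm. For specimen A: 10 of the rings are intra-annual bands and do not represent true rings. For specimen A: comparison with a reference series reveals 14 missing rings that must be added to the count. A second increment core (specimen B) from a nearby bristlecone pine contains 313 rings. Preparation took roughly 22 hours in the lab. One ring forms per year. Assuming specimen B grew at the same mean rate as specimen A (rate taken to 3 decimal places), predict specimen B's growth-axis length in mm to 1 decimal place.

103.0 mm

Specimen A: true ring count = 740 − 10 + 14 = 744.
A: Mean rate = 244.5 mm / 744 years ≈ 0.329 mm per year.
For B, 0.329 mm/year × 313 years = 103.0 mm.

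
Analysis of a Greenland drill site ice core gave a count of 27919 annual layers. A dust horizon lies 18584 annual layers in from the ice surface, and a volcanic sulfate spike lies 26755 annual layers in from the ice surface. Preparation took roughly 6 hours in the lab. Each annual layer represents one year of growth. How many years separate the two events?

26755 − 18584 = 8171 annual layers lie between the two events.
One annual layer per year makes the interval 8171 years.

8171 years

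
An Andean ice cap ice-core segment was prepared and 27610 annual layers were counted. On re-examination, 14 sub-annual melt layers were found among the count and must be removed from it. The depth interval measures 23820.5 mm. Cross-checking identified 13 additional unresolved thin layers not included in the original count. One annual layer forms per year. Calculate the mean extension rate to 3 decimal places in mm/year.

0.863 mm/year

Adjusted count: 27610 − 14 + 13 = 27609 annual layers.
23820.5 mm over 27609 years gives 23820.5 / 27609 ≈ 0.863 mm/year.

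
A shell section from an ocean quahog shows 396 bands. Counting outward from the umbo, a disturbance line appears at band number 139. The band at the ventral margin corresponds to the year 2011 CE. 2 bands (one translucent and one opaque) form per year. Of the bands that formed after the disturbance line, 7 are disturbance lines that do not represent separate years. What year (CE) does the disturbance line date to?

1886 CE

Between band 139 and the ventral margin there are 396 − 139 = 257 bands.
Excluding 7 false bands: 257 − 7 = 250.
Dividing by 2 bands per year: 250 / 2 = 125 years.
The band at the ventral margin is 2011 CE, so the disturbance line dates to 2011 − 125 = 1886 CE.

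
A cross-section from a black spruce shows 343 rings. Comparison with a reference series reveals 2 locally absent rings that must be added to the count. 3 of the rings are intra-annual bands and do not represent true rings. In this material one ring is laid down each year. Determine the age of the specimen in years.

Adjusted count: 343 − 3 + 2 = 342 rings.
One ring per year makes the duration 342 years.

342 yr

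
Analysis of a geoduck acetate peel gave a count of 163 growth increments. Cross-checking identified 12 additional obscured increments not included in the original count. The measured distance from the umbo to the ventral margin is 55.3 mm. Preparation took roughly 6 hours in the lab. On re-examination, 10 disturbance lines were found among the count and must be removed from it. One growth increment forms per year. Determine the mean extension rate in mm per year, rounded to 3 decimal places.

0.335 mm per year

After corrections the count is 163 − 10 + 12 = 165 growth increments.
55.3 mm over 165 years gives 55.3 / 165 ≈ 0.335 mm per year.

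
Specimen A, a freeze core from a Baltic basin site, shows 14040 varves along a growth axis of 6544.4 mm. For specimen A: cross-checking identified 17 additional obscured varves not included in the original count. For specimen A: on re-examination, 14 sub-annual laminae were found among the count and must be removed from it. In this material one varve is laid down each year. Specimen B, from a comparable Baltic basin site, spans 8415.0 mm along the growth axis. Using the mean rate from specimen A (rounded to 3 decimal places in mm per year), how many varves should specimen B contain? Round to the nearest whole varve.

Specimen A: adjusted count: 14040 − 14 + 17 = 14043 varves.
A: 6544.4 mm over 14043 years gives 6544.4 / 14043 ≈ 0.466 mm/yr.
For B, 8415.0 / 0.466 = 18057.94 years ≈ 18058 varves.

18058 varves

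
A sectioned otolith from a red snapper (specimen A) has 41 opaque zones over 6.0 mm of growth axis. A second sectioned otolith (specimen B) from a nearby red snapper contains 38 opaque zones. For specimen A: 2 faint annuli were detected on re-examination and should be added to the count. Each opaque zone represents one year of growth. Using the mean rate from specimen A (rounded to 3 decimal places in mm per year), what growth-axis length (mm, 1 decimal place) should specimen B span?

Specimen A: adjusted count: 41 + 2 = 43 opaque zones.
A: Extension rate ≈ 6.0 / 43 = 0.140 mm/year.
B's length ≈ 0.140 × 38 = 5.3 mm.

5.3 mm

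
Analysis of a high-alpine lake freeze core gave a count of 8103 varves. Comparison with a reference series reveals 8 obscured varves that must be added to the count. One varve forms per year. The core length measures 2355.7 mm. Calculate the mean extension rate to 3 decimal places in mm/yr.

0.290 mm/yr

Correcting the raw count gives 8103 + 8 = 8111 true varves.
Extension rate ≈ 2355.7 / 8111 = 0.290 mm/yr.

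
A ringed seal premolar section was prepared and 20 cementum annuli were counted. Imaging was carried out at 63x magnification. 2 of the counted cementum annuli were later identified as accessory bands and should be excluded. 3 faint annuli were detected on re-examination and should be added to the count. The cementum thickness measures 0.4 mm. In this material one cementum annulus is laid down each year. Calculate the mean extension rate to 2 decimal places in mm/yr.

0.02 mm/yr

After corrections the count is 20 − 2 + 3 = 21 cementum annuli.
Extension rate ≈ 0.4 / 21 = 0.02 mm/yr.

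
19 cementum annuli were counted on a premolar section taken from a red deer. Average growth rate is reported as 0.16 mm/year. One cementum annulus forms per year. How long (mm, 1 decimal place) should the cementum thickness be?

The record spans 19 years at 0.16 mm per year.
Predicted length = 0.16 mm/year × 19 years = 3.0 mm.

3.0 mm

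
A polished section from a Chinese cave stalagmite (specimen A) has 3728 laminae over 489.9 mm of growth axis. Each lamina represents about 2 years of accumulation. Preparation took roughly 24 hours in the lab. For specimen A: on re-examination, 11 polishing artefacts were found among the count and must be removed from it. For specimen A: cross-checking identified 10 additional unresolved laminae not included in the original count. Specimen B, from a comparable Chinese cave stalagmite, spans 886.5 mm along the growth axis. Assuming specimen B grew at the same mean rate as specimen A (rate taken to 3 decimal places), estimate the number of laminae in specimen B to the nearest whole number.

6716 laminae

Specimen A: true lamina count = 3728 − 11 + 10 = 3727.
Specimen A: multiplying by 2 years per lamina: 3727 × 2 = 7454 years.
A: 489.9 mm over 7454 years gives 489.9 / 7454 ≈ 0.066 mm per year.
B spans 886.5 / 0.066 = 13431.82 years; at 2 years per lamina that is 13431.82 / 2 ≈ 6716 laminae.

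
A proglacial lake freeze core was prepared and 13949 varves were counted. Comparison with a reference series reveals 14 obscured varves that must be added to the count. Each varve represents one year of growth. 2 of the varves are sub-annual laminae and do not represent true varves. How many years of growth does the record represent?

13961 years

Correcting the raw count gives 13949 − 2 + 14 = 13961 true varves.
One varve per year makes the duration 13961 years.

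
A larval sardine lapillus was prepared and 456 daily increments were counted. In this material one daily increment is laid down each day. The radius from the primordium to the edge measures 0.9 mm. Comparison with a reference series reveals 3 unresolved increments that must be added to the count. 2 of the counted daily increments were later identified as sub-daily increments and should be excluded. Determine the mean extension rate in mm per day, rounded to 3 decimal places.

Correcting the raw count gives 456 − 2 + 3 = 457 true daily increments.
0.9 mm over 457 days gives 0.9 / 457 ≈ 0.002 mm per day.

0.002 mm per day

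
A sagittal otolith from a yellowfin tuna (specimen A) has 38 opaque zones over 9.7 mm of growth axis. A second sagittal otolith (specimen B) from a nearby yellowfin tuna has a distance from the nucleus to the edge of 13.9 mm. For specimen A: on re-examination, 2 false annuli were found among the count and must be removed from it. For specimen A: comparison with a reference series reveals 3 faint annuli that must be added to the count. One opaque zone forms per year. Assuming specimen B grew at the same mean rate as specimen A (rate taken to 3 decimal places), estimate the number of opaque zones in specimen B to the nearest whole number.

56 opaque zones

Specimen A: after corrections the count is 38 − 2 + 3 = 39 opaque zones.
A: 9.7 mm over 39 years gives 9.7 / 39 ≈ 0.249 mm per year.
For B, 13.9 / 0.249 = 55.82 years ≈ 56 opaque zones.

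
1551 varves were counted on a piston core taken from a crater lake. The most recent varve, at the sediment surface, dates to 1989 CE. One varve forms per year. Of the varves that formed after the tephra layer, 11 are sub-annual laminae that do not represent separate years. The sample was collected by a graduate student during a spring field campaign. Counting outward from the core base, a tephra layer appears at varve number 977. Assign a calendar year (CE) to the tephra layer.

The tephra layer sits at varve 977 from the core base, so 1551 − 977 = 574 varves formed after it.
Removing the 11 false varves leaves 574 − 11 = 563 true varves beyond the tephra layer.
Counting back 563 years from 1989 CE places the tephra layer in 1989 − 563 = 1426 CE.

1426 CE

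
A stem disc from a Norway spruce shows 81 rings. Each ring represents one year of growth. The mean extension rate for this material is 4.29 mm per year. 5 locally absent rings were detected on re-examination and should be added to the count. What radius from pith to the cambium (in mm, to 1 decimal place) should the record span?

Correcting the raw count gives 81 + 5 = 86 true rings.
Predicted length = 4.29 mm/year × 86 years = 368.9 mm.

368.9 mm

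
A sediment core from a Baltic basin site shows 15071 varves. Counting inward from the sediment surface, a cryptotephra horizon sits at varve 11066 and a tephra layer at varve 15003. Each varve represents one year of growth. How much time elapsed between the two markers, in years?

3937 years

The two markers are separated by 15003 − 11066 = 3937 varves.
At one varve per year, 3937 years elapsed between them.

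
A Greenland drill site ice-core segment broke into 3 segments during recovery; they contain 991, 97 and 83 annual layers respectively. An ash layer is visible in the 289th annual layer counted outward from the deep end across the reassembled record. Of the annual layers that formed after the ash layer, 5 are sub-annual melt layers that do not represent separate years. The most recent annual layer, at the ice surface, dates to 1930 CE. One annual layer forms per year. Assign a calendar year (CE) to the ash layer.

1053 CE

Total annual layers = 991 + 97 + 83 = 1171.
The ash layer sits at annual layer 289 from the deep end, so 1171 − 289 = 882 annual layers formed after it.
Excluding 5 false annual layers: 882 − 5 = 877.
1930 − 877 = 1053 CE.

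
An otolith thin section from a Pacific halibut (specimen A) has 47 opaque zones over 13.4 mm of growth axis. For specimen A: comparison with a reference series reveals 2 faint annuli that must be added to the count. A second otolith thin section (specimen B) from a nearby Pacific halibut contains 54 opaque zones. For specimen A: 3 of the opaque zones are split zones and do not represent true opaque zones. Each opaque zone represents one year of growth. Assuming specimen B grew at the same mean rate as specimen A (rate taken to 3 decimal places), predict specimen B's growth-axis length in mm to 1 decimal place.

Specimen A: adjusted count: 47 − 3 + 2 = 46 opaque zones.
A: Extension rate ≈ 13.4 / 46 = 0.291 mm/yr.
Length of B = 0.291 × 54 = 15.7 mm.

15.7 mm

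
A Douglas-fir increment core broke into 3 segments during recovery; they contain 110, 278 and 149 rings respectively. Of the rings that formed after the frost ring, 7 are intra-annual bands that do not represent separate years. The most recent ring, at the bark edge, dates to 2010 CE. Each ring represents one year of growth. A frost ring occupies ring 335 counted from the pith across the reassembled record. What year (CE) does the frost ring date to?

Total rings = 110 + 278 + 149 = 537.
The frost ring sits at ring 335 from the pith, so 537 − 335 = 202 rings formed after it.
Excluding 7 false rings: 202 − 7 = 195.
Counting back 195 years from 2010 CE places the frost ring in 2010 − 195 = 1815 CE.

1815 CE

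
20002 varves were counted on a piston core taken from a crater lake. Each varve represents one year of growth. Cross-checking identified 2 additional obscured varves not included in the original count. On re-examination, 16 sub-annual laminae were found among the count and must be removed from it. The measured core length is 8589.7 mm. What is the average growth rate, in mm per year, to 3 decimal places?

0.430 mm per year

True varve count = 20002 − 16 + 2 = 19988.
Extension rate ≈ 8589.7 / 19988 = 0.430 mm per year.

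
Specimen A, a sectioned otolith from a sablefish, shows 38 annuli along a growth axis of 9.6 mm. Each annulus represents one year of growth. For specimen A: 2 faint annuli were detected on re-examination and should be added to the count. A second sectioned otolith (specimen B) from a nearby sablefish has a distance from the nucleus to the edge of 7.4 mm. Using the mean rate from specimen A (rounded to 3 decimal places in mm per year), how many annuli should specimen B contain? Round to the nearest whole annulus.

Specimen A: true annulus count = 38 + 2 = 40.
A: 9.6 mm over 40 years gives 9.6 / 40 ≈ 0.240 mm/yr.
Specimen B: 7.4 mm / 0.240 mm per year = 30.83 years ≈ 31 annuli.

31 annuli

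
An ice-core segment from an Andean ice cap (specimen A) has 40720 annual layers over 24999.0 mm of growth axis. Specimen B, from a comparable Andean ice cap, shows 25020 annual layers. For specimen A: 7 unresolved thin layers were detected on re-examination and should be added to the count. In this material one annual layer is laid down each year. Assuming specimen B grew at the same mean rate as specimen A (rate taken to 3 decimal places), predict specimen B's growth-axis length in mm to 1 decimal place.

Specimen A: adjusted count: 40720 + 7 = 40727 annual layers.
A: Mean rate = 24999.0 mm / 40727 years ≈ 0.614 mm/yr.
Length of B = 0.614 × 25020 = 15362.3 mm.

15362.3 mm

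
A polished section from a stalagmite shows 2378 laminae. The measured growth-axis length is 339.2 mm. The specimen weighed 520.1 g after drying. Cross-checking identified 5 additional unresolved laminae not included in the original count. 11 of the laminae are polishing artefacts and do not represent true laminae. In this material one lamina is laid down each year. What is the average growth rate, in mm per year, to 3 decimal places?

0.143 mm per year

After corrections the count is 2378 − 11 + 5 = 2372 laminae.
Mean rate = 339.2 mm / 2372 years ≈ 0.143 mm per year.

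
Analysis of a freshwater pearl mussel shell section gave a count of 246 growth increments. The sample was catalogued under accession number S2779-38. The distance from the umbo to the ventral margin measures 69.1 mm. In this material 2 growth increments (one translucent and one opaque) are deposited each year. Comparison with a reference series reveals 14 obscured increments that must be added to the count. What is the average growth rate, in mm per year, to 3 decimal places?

0.532 mm per year

True growth increment count = 246 + 14 = 260.
With 2 growth increments per year, 260 / 2 = 130 years.
69.1 mm over 130 years gives 69.1 / 130 ≈ 0.532 mm per year.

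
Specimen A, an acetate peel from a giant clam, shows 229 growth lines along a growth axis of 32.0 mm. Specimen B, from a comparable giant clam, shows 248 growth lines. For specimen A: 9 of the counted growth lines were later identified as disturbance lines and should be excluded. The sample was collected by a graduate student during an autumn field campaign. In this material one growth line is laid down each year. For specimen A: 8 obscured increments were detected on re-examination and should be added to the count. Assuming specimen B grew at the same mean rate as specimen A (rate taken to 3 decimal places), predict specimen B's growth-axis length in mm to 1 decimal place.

34.7 mm

Specimen A: adjusted count: 229 − 9 + 8 = 228 growth lines.
A: Extension rate ≈ 32.0 / 228 = 0.140 mm per year.
B's length ≈ 0.140 × 248 = 34.7 mm.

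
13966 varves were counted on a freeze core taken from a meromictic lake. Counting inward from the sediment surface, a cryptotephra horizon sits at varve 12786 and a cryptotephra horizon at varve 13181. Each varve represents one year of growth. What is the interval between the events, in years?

395 yr

13181 − 12786 = 395 varves lie between the two events.
That is 395 years at one varve per year.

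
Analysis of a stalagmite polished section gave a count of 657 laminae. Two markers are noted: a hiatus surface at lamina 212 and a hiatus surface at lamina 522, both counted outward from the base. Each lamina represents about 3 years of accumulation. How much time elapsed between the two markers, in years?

522 − 212 = 310 laminae lie between the two events.
310 laminae at 3 years each span 310 × 3 = 930 years.

930 years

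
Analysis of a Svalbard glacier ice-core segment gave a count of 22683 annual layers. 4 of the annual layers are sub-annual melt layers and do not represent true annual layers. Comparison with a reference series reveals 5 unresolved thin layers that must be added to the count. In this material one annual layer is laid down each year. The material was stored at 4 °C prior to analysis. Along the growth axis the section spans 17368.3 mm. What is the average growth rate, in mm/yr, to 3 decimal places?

0.766 mm/yr

True annual layer count = 22683 − 4 + 5 = 22684.
Extension rate ≈ 17368.3 / 22684 = 0.766 mm/yr.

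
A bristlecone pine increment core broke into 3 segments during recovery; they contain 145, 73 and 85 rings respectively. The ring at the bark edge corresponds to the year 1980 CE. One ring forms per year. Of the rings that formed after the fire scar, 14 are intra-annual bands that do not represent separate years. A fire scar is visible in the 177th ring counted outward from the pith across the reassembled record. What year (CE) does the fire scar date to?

Total rings = 145 + 73 + 85 = 303.
303 − 177 = 126 rings lie beyond the fire scar toward the bark edge.
Excluding 14 false rings: 126 − 14 = 112.
1980 − 112 = 1868 CE.

1868 CE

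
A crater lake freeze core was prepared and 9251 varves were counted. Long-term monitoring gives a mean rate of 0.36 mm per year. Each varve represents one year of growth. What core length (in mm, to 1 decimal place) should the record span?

The record spans 9251 years at 0.36 mm per year.
Predicted length = 0.36 mm/year × 9251 years = 3330.4 mm.

3330.4 mm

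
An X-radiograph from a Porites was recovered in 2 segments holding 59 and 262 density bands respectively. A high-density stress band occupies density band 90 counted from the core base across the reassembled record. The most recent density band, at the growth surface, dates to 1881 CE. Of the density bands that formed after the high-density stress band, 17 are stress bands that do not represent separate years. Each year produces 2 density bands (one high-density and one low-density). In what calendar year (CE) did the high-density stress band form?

1774 CE

Total density bands = 59 + 262 = 321.
321 − 90 = 231 density bands lie beyond the high-density stress band toward the growth surface.
231 − 17 false = 214 true density bands after the high-density stress band.
214 density bands at 2 per year is 214 / 2 = 107 years.
1881 − 107 = 1774 CE.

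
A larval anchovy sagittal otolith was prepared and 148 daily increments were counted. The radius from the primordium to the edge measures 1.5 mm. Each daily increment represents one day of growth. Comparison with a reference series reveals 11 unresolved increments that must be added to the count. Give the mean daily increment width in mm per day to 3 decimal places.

0.009 mm per day

After corrections the count is 148 + 11 = 159 daily increments.
1.5 mm over 159 days gives 1.5 / 159 ≈ 0.009 mm per day.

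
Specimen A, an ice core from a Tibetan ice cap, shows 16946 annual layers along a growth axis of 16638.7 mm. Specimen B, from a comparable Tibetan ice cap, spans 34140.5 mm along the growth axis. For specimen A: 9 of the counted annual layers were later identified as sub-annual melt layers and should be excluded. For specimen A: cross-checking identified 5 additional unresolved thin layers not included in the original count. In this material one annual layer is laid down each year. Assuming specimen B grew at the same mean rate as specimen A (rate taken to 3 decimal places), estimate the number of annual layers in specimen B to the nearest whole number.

Specimen A: after corrections the count is 16946 − 9 + 5 = 16942 annual layers.
A: 16638.7 mm over 16942 years gives 16638.7 / 16942 ≈ 0.982 mm/yr.
Specimen B: 34140.5 mm / 0.982 mm per year = 34766.29 years ≈ 34766 annual layers.

34766 annual layers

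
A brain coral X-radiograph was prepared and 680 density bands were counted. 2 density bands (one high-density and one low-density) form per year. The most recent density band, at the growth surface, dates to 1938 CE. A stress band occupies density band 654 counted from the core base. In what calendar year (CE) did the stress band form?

The stress band sits at density band 654 from the core base, so 680 − 654 = 26 density bands formed after it.
Dividing by 2 density bands per year: 26 / 2 = 13 years.
Counting back 13 years from 1938 CE places the stress band in 1938 − 13 = 1925 CE.

1925 CE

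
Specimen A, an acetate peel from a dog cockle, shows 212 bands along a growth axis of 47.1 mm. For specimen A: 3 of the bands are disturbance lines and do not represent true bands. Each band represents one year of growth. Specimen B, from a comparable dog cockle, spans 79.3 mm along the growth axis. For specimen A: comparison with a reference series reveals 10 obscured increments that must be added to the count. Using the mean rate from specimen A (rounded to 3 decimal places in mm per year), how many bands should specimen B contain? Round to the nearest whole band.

369 bands

Specimen A: correcting the raw count gives 212 − 3 + 10 = 219 true bands.
A: 47.1 mm over 219 years gives 47.1 / 219 ≈ 0.215 mm/yr.
For B, 79.3 / 0.215 = 368.84 years ≈ 369 bands.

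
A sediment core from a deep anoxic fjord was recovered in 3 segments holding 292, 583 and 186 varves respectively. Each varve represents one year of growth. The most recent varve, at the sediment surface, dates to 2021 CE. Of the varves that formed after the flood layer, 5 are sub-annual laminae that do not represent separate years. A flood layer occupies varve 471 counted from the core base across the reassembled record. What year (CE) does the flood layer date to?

1436 CE

Total varves = 292 + 583 + 186 = 1061.
The flood layer sits at varve 471 from the core base, so 1061 − 471 = 590 varves formed after it.
Removing the 5 false varves leaves 590 − 5 = 585 true varves beyond the flood layer.
The varve at the sediment surface is 2021 CE, so the flood layer dates to 2021 − 585 = 1436 CE.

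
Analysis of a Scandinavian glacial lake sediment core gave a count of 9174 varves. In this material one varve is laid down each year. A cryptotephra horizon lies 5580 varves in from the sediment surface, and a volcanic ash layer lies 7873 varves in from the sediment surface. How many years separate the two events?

The two markers are separated by 7873 − 5580 = 2293 varves.
That is 2293 years at one varve per year.

2293 years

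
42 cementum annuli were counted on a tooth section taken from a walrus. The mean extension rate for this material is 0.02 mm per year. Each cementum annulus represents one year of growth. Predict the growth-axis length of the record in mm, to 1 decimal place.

42 years of growth are recorded.
Predicted length = 0.02 mm/year × 42 years = 0.8 mm.

0.8 mm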